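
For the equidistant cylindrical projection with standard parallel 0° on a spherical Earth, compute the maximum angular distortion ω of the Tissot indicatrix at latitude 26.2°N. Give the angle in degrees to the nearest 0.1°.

Plate carrée maps x = Rλ, y = Rφ. The meridian scale is h = 1 and the parallel scale is k = 1/cos φ = sec φ.
At 26.2°: h = 1.000, k = 1.115; principal scales a = 1.115, b = 1.000.
sin(ω/2) = (a − b)/(a + b) = 0.1145/2.115 = 0.05415, so ω = 2 arcsin(0.05415) ≈ 6.2°.

6.2°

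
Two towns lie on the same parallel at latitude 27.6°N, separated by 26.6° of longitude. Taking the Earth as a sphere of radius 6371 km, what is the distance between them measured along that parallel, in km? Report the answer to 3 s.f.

2620 km

Arc length along a parallel = R cos φ · Δλ (with Δλ in radians).
= 6371 × cos 27.6° × (26.6° × π/180) = 6371 × 0.8862 × 0.4643 ≈ 2620 km.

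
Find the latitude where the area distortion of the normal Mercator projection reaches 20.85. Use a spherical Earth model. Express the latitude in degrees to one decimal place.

77.3°

Mercator areal scale is sec²φ.
sec²φ = 20.85  ⇒  cos²φ = 0.04796  ⇒  cos φ = 0.2190.
φ = arccos(0.2190) ≈ 77.3°.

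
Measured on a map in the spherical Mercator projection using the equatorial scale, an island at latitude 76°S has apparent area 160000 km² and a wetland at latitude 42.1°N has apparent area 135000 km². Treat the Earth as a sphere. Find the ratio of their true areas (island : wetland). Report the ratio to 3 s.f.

0.126

Since Mercator area scale is 1/cos²φ, the true area equals the apparent area multiplied by cos²φ.
True area of island: 160000 × cos²(76°) = 160000 × 0.05853 = 9364 km².
True area of wetland: 135000 × cos²(42.1°) = 135000 × 0.5505 = 74320 km².
Ratio = 9364 / 74320 ≈ 0.126.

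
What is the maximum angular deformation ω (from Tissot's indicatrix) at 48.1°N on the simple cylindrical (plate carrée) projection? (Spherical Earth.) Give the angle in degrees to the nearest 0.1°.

23.0°

For the equirectangular projection with φ₀ = 0 (plate carrée), h = 1 along meridians and k = sec φ along parallels.
At 48.1°: h = 1.000, k = 1.497; principal scales a = 1.497, b = 1.000.
sin(ω/2) = (a − b)/(a + b) = 0.4974/2.497 = 0.1992, so ω = 2 arcsin(0.1992) ≈ 23.0°.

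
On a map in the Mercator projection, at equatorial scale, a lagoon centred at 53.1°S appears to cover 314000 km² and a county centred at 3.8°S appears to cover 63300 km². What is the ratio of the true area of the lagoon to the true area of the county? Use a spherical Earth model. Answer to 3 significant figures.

1.80

Since Mercator area scale is 1/cos²φ, the true area equals the apparent area multiplied by cos²φ.
True area of lagoon: 314000 × cos²(53.1°) = 314000 × 0.3605 = 113200 km².
True area of county: 63300 × cos²(3.8°) = 63300 × 0.9956 = 63020 km².
Ratio = 113200 / 63020 ≈ 1.80.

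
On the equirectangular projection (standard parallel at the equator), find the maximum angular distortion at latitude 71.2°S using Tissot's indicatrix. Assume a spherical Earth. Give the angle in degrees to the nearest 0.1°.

Plate carrée maps x = Rλ, y = Rφ. The meridian scale is h = 1 and the parallel scale is k = 1/cos φ = sec φ.
At 71.2°: h = 1.000, k = 3.103; principal scales a = 3.103, b = 1.000.
sin(ω/2) = (a − b)/(a + b) = 2.103/4.103 = 0.5126, so ω = 2 arcsin(0.5126) ≈ 61.7°.

61.7°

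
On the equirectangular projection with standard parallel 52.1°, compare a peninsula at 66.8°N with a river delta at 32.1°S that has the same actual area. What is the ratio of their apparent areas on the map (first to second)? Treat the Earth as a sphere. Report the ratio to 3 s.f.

2.15

In the equirectangular projection with standard parallel φ₀ = 52.1° (x = Rλ cos φ₀, y = Rφ), meridians are true-scale (h = 1) and the parallel scale is k = cos φ₀ / cos φ.
Areal scale at 66.8°: h·k = 1.000 × 1.559 = 1.559.
Areal scale at 32.1°: h·k = 1.000 × 0.7251 = 0.7251.
Ratio = 1.559/0.7251 ≈ 2.15.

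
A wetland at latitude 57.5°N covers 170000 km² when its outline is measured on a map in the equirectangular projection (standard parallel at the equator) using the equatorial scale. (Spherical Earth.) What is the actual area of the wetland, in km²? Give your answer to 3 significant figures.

91300 km²

Plate carrée maps x = Rλ, y = Rφ. The meridian scale is h = 1 and the parallel scale is k = 1/cos φ = sec φ.
Areal scale = h·k = 1 × sec φ; at 57.5°, h = 1.000, k = 1.861, so h·k = 1.861.
True area = apparent / (areal scale) = 170000 / 1.861 ≈ 91300 km².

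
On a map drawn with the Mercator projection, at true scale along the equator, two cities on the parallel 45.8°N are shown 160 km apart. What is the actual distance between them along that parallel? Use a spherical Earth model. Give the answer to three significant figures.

112 km

For Mercator, h = k = sec φ (a conformal cylindrical projection has a single point scale, 1/cos φ).
Along the parallel at 45.8°, map distances are exaggerated by k = sec 45.8° = 1.434.
True distance = 160 / 1.434 = 160 × cos 45.8° ≈ 112 km.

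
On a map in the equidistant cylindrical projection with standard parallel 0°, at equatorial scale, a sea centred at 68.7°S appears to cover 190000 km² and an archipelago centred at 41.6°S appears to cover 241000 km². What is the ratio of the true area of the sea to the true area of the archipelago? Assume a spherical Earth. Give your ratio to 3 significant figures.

Plate carrée has h = 1 and k = sec φ, giving areal scale sec φ; true area = (apparent area) · cos φ.
True area of sea: 190000 × cos(68.7°) = 190000 × 0.3633 = 69020 km².
True area of archipelago: 241000 × cos(41.6°) = 241000 × 0.7478 = 180200 km².
Ratio = 69020 / 180200 ≈ 0.383.

0.383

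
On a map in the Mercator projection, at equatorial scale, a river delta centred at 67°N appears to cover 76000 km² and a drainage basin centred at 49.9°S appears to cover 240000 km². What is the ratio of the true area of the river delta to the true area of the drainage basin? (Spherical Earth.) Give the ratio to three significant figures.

0.117

Since Mercator area scale is 1/cos²φ, the true area equals the apparent area multiplied by cos²φ.
True area of river delta: 76000 × cos²(67°) = 76000 × 0.1527 = 11600 km².
True area of drainage basin: 240000 × cos²(49.9°) = 240000 × 0.4149 = 99570 km².
Ratio = 11600 / 99570 ≈ 0.117.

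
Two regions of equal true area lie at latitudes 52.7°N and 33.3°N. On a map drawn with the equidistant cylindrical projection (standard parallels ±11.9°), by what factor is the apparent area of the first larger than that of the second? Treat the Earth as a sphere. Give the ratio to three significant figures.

1.38

In the equirectangular projection with standard parallel φ₀ = 11.9° (x = Rλ cos φ₀, y = Rφ), meridians are true-scale (h = 1) and the parallel scale is k = cos φ₀ / cos φ.
Areal scale at 52.7°: h·k = 1.000 × 1.615 = 1.615.
Areal scale at 33.3°: h·k = 1.000 × 1.171 = 1.171.
Ratio = 1.615/1.171 ≈ 1.38.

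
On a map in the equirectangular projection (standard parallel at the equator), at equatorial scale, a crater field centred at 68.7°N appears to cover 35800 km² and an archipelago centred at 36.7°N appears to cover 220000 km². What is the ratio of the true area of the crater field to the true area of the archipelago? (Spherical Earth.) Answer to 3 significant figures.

0.0737

Plate carrée has h = 1 and k = sec φ, giving areal scale sec φ; true area = (apparent area) · cos φ.
True area of crater field: 35800 × cos(68.7°) = 35800 × 0.3633 = 13000 km².
True area of archipelago: 220000 × cos(36.7°) = 220000 × 0.8018 = 176400 km².
Ratio = 13000 / 176400 ≈ 0.0737.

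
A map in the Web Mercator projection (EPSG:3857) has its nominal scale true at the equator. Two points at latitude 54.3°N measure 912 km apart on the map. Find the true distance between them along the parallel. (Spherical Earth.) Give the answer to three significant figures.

532 km

Mercator is conformal, so the point scale is isotropic: h = k = sec φ = 1/cos φ.
Along the parallel at 54.3°, map distances are exaggerated by k = sec 54.3° = 1.714.
True distance = 912 / 1.714 = 912 × cos 54.3° ≈ 532 km.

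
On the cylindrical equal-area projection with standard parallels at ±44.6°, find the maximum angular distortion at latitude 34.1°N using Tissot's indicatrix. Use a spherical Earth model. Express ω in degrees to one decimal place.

A cylindrical equal-area projection with standard parallel φ₀ has meridian scale h = cos φ / cos φ₀ and parallel scale k = cos φ₀ / cos φ (so areas are preserved, h·k = 1).
At 34.1°: h = 1.163, k = 0.8599; principal scales a = 1.163, b = 0.8599.
sin(ω/2) = (a − b)/(a + b) = 0.3031/2.023 = 0.1498, so ω = 2 arcsin(0.1498) ≈ 17.2°.

17.2°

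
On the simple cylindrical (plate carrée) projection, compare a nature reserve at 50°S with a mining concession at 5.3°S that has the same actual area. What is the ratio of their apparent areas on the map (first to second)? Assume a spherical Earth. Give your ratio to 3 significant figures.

1.55

For the equirectangular projection with φ₀ = 0 (plate carrée), h = 1 along meridians and k = sec φ along parallels.
Areal scale at 50°: h·k = 1.000 × 1.556 = 1.556.
Areal scale at 5.3°: h·k = 1.000 × 1.004 = 1.004.
Ratio = 1.556/1.004 ≈ 1.55.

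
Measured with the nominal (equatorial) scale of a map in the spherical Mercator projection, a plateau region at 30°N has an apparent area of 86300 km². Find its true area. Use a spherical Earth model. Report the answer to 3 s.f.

64700 km²

Mercator is conformal, so the point scale is isotropic: h = k = sec φ = 1/cos φ.
Areal scale = k² = sec²φ = 1/cos²(30°) = 1/0.8660² = 1.333.
True area = apparent / (areal scale) = 86300 / 1.333 ≈ 64700 km².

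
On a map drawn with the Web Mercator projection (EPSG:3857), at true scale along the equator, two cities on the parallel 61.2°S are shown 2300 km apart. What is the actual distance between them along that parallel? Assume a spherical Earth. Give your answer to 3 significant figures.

1110 km

The Mercator projection is conformal; its linear scale factor is the same in every direction and equals sec φ = 1/cos φ.
Along the parallel at 61.2°, map distances are exaggerated by k = sec 61.2° = 2.076.
True distance = 2300 / 2.076 = 2300 × cos 61.2° ≈ 1110 km.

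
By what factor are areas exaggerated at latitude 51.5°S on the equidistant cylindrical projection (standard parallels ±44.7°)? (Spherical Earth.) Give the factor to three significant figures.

1.14

With standard parallel φ₀ = 44.7°, the equirectangular projection gives x = Rλ cos φ₀, y = Rφ, so h = 1 and k = cos 44.7° / cos φ.
Areal scale = h·k = 1 × cos φ₀ / cos φ; at 51.5°, h = 1.000, k = 1.142, so h·k = 1.142.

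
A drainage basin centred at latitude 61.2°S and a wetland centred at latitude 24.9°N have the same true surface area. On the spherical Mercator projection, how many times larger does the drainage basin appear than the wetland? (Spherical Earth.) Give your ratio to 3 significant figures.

3.54

Mercator is conformal with k = sec φ, so areal scale = k² = sec²φ.
At 61.2°: sec²(61.2°) = 1/0.4818² = 4.309.
At 24.9°: sec²(24.9°) = 1/0.9070² = 1.215.
Ratio = 4.309/1.215 = cos²(24.9°)/cos²(61.2°) ≈ 3.54.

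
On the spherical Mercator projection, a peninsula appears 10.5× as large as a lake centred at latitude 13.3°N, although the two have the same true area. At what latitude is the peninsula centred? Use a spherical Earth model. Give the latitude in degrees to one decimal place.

72.5°

On Mercator, (apparent₁)/(apparent₂) = sec²φ₁ / sec²φ₂ when true areas are equal.
cos²φ₂ / cos²φ₁ = 10.5  ⇒  cos φ₁ = cos 13.3° / √10.5 = 0.9732/3.240 = 0.3003.
φ₁ = arccos(0.3003) ≈ 72.5°.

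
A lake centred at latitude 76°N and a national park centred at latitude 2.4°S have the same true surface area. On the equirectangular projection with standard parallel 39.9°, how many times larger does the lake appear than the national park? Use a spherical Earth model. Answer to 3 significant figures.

4.13

In the equirectangular projection with standard parallel φ₀ = 39.9° (x = Rλ cos φ₀, y = Rφ), meridians are true-scale (h = 1) and the parallel scale is k = cos φ₀ / cos φ.
Areal scale at 76°: h·k = 1.000 × 3.171 = 3.171.
Areal scale at 2.4°: h·k = 1.000 × 0.7678 = 0.7678.
Ratio = 3.171/0.7678 ≈ 4.13.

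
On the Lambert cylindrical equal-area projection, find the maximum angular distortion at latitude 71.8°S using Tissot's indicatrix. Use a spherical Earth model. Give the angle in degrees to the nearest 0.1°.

The Lambert cylindrical equal-area projection is the cylindrical equal-area projection with its standard parallel at the equator (φ₀ = 0). For cylindrical equal-area with standard parallel φ₀, h = cos φ / cos φ₀ and k = cos φ₀ / cos φ, so h·k = 1.
At 71.8°: h = 0.3123, k = 3.202; principal scales a = 3.202, b = 0.3123.
sin(ω/2) = (a − b)/(a + b) = 2.889/3.514 = 0.8222, so ω = 2 arcsin(0.8222) ≈ 110.6°.

110.6°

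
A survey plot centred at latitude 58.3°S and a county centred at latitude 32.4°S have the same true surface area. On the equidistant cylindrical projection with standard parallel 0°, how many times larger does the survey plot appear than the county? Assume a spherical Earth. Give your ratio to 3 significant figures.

1.61

Plate carrée maps x = Rλ, y = Rφ. The meridian scale is h = 1 and the parallel scale is k = 1/cos φ = sec φ.
Areal scale at 58.3°: h·k = 1.000 × 1.903 = 1.903.
Areal scale at 32.4°: h·k = 1.000 × 1.184 = 1.184.
Ratio = 1.903/1.184 ≈ 1.61.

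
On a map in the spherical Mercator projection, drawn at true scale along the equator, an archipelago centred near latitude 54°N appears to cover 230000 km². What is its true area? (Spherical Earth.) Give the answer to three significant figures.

The Mercator projection is conformal; its linear scale factor is the same in every direction and equals sec φ = 1/cos φ.
Areal scale = k² = sec²φ = 1/cos²(54°) = 1/0.5878² = 2.894.
True area = apparent / (areal scale) = 230000 / 2.894 ≈ 79500 km².

79500 km²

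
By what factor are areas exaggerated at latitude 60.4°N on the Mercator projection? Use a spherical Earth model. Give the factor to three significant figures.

For Mercator, h = k = sec φ (a conformal cylindrical projection has a single point scale, 1/cos φ).
Areal scale = k² = sec²φ = 1/cos²(60.4°) = 1/0.4939² = 4.099.

4.10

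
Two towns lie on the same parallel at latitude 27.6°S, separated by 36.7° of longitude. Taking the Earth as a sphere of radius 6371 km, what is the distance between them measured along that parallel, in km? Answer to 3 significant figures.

3620 km

Arc length along a parallel = R cos φ · Δλ (with Δλ in radians).
= 6371 × cos 27.6° × (36.7° × π/180) = 6371 × 0.8862 × 0.6405 ≈ 3620 km.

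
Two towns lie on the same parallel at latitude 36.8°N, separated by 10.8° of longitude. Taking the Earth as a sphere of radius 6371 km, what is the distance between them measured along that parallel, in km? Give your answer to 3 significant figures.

Arc length along a parallel = R cos φ · Δλ (with Δλ in radians).
= 6371 × cos 36.8° × (10.8° × π/180) = 6371 × 0.8007 × 0.1885 ≈ 962 km.

962 km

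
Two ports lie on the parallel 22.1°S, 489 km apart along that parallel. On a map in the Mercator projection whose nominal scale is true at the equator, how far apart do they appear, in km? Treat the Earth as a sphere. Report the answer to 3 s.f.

528 km

Mercator is conformal, so the point scale is isotropic: h = k = sec φ = 1/cos φ.
Along the parallel, k = sec 22.1° = 1/0.9265 = 1.079.
Map distance = 489 × 1.079 ≈ 528 km.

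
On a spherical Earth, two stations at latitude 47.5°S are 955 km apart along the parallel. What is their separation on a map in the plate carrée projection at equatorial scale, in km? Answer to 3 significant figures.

In the plate carrée (x = Rλ, y = Rφ), meridians are true-scale (h = 1) and parallels are stretched by k = sec φ.
Along the parallel, k = sec 47.5° = 1/0.6756 = 1.480.
Map distance = 955 × 1.480 ≈ 1410 km.

1410 km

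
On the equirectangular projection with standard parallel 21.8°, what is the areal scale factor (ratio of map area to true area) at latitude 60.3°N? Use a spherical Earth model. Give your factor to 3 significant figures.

The equidistant cylindrical projection with φ₀ = 21.8° has h = 1 (meridians true) and k = cos φ₀ / cos φ along parallels.
Areal scale = h·k = 1 × cos φ₀ / cos φ; at 60.3°, h = 1.000, k = 1.874, so h·k = 1.874.

1.87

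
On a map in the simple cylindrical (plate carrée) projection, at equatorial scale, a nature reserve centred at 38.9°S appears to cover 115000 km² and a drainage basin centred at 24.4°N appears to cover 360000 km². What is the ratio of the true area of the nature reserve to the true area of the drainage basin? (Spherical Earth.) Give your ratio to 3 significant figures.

Plate carrée has h = 1 and k = sec φ, giving areal scale sec φ; true area = (apparent area) · cos φ.
True area of nature reserve: 115000 × cos(38.9°) = 115000 × 0.7782 = 89500 km².
True area of drainage basin: 360000 × cos(24.4°) = 360000 × 0.9107 = 327800 km².
Ratio = 89500 / 327800 ≈ 0.273.

0.273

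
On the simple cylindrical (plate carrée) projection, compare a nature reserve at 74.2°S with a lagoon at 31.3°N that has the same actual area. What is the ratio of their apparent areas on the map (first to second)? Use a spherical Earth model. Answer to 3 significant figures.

In the plate carrée (x = Rλ, y = Rφ), meridians are true-scale (h = 1) and parallels are stretched by k = sec φ.
Areal scale at 74.2°: h·k = 1.000 × 3.673 = 3.673.
Areal scale at 31.3°: h·k = 1.000 × 1.170 = 1.170.
Ratio = 3.673/1.170 ≈ 3.14.

3.14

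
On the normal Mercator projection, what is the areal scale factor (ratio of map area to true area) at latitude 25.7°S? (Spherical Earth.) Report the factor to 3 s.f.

The Mercator projection is conformal; its linear scale factor is the same in every direction and equals sec φ = 1/cos φ.
Areal scale = k² = sec²φ = 1/cos²(25.7°) = 1/0.9011² = 1.232.

1.23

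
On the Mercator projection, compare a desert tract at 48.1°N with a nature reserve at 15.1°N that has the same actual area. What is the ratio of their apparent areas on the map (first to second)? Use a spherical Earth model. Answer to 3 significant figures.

On Mercator, area is exaggerated by sec²φ = 1/cos²φ.
At 48.1°: sec²(48.1°) = 1/0.6678² = 2.242.
At 15.1°: sec²(15.1°) = 1/0.9655² = 1.073.
Ratio = 2.242/1.073 = cos²(15.1°)/cos²(48.1°) ≈ 2.09.

2.09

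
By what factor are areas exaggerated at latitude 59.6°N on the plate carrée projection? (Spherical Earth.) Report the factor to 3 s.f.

1.98

For the equirectangular projection with φ₀ = 0 (plate carrée), h = 1 along meridians and k = sec φ along parallels.
Areal scale = h·k = 1 × sec φ; at 59.6°, h = 1.000, k = 1.976, so h·k = 1.976.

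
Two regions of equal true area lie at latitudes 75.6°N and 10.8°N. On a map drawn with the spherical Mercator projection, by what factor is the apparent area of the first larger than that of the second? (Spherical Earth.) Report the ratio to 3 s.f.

Mercator is conformal with k = sec φ, so areal scale = k² = sec²φ.
At 75.6°: sec²(75.6°) = 1/0.2487² = 16.17.
At 10.8°: sec²(10.8°) = 1/0.9823² = 1.036.
Ratio = 16.17/1.036 = cos²(10.8°)/cos²(75.6°) ≈ 15.6.

15.6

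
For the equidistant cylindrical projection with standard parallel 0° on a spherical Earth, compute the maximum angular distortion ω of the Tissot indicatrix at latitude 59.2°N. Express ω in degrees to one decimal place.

For the equirectangular projection with φ₀ = 0 (plate carrée), h = 1 along meridians and k = sec φ along parallels.
At 59.2°: h = 1.000, k = 1.953; principal scales a = 1.953, b = 1.000.
sin(ω/2) = (a − b)/(a + b) = 0.9530/2.953 = 0.3227, so ω = 2 arcsin(0.3227) ≈ 37.7°.

37.7°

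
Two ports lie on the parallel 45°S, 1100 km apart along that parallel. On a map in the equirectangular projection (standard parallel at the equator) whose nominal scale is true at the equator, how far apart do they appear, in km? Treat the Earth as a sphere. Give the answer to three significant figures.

For the equirectangular projection with φ₀ = 0 (plate carrée), h = 1 along meridians and k = sec φ along parallels.
Along the parallel, k = sec 45° = 1/0.7071 = 1.414.
Map distance = 1100 × 1.414 ≈ 1560 km.

1560 km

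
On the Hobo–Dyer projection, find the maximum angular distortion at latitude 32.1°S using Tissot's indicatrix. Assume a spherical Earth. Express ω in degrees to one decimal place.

7.5°

The Hobo–Dyer projection is cylindrical equal-area with φ₀ = 37.5°. For cylindrical equal-area with standard parallel φ₀, h = cos φ / cos φ₀ and k = cos φ₀ / cos φ, so h·k = 1.
At 32.1°: h = 1.068, k = 0.9365; principal scales a = 1.068, b = 0.9365.
sin(ω/2) = (a − b)/(a + b) = 0.1312/2.004 = 0.06548, so ω = 2 arcsin(0.06548) ≈ 7.5°.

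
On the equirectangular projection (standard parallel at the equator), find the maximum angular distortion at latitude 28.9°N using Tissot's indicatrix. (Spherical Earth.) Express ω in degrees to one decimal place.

7.6°

For the equirectangular projection with φ₀ = 0 (plate carrée), h = 1 along meridians and k = sec φ along parallels.
At 28.9°: h = 1.000, k = 1.142; principal scales a = 1.142, b = 1.000.
sin(ω/2) = (a − b)/(a + b) = 0.1423/2.142 = 0.06640, so ω = 2 arcsin(0.06640) ≈ 7.6°.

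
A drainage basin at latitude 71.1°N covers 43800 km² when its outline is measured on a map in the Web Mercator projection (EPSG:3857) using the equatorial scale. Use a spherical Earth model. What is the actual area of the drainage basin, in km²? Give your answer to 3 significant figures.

4600 km²

The Mercator projection is conformal; its linear scale factor is the same in every direction and equals sec φ = 1/cos φ.
Areal scale = k² = sec²φ = 1/cos²(71.1°) = 1/0.3239² = 9.531.
True area = apparent / (areal scale) = 43800 / 9.531 ≈ 4600 km².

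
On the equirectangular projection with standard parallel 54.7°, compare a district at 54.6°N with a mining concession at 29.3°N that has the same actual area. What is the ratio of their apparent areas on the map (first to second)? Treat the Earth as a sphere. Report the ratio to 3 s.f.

1.51

The equidistant cylindrical projection with φ₀ = 54.7° has h = 1 (meridians true) and k = cos φ₀ / cos φ along parallels.
Areal scale at 54.6°: h·k = 1.000 × 0.9975 = 0.9975.
Areal scale at 29.3°: h·k = 1.000 × 0.6626 = 0.6626.
Ratio = 0.9975/0.6626 ≈ 1.51.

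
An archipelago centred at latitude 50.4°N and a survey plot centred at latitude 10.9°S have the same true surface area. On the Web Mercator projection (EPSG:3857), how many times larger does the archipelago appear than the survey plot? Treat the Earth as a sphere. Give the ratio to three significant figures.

2.37

Mercator is conformal with k = sec φ, so areal scale = k² = sec²φ.
At 50.4°: sec²(50.4°) = 1/0.6374² = 2.461.
At 10.9°: sec²(10.9°) = 1/0.9820² = 1.037.
Ratio = 2.461/1.037 = cos²(10.9°)/cos²(50.4°) ≈ 2.37.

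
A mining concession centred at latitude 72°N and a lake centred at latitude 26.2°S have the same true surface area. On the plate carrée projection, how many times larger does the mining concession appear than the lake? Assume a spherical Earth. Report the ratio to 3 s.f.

2.90

Plate carrée maps x = Rλ, y = Rφ. The meridian scale is h = 1 and the parallel scale is k = 1/cos φ = sec φ.
Areal scale at 72°: h·k = 1.000 × 3.236 = 3.236.
Areal scale at 26.2°: h·k = 1.000 × 1.115 = 1.115.
Ratio = 3.236/1.115 ≈ 2.90.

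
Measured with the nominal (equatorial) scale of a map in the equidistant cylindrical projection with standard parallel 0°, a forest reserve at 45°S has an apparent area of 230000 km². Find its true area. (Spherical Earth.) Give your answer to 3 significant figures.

Plate carrée maps x = Rλ, y = Rφ. The meridian scale is h = 1 and the parallel scale is k = 1/cos φ = sec φ.
Areal scale = h·k = 1 × sec φ; at 45°, h = 1.000, k = 1.414, so h·k = 1.414.
True area = apparent / (areal scale) = 230000 / 1.414 ≈ 163000 km².

163000 km²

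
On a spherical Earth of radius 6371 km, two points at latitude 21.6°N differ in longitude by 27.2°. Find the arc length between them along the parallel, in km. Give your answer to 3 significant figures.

Arc length along a parallel = R cos φ · Δλ (with Δλ in radians).
= 6371 × cos 21.6° × (27.2° × π/180) = 6371 × 0.9298 × 0.4747 ≈ 2810 km.

2810 km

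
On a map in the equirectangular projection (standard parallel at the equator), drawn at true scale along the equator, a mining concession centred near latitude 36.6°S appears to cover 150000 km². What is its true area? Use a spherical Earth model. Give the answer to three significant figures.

In the plate carrée (x = Rλ, y = Rφ), meridians are true-scale (h = 1) and parallels are stretched by k = sec φ.
Areal scale = h·k = 1 × sec φ; at 36.6°, h = 1.000, k = 1.246, so h·k = 1.246.
True area = apparent / (areal scale) = 150000 / 1.246 ≈ 120000 km².

120000 km²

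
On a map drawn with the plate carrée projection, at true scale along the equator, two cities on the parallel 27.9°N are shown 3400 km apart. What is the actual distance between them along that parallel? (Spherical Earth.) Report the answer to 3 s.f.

For the equirectangular projection with φ₀ = 0 (plate carrée), h = 1 along meridians and k = sec φ along parallels.
Along the parallel at 27.9°, map distances are exaggerated by k = sec 27.9° = 1.132.
True distance = 3400 / 1.132 = 3400 × cos 27.9° ≈ 3000 km.

3000 km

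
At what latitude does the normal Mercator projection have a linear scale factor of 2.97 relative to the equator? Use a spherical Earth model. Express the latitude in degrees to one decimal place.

Mercator scale is k = sec φ = 1/cos φ.
1/cos φ = 2.97  ⇒  cos φ = 0.3367  ⇒  φ = arccos(0.3367) ≈ 70.3°.

70.3°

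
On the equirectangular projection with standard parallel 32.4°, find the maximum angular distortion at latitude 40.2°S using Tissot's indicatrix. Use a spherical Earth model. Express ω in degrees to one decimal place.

In the equirectangular projection with standard parallel φ₀ = 32.4° (x = Rλ cos φ₀, y = Rφ), meridians are true-scale (h = 1) and the parallel scale is k = cos φ₀ / cos φ.
At 40.2°: h = 1.000, k = 1.105; principal scales a = 1.105, b = 1.000.
sin(ω/2) = (a − b)/(a + b) = 0.1054/2.105 = 0.05008, so ω = 2 arcsin(0.05008) ≈ 5.7°.

5.7°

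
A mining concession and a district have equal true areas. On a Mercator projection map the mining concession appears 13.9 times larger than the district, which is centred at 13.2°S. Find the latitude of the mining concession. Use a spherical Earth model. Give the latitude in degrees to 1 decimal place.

Mercator areal scale is sec²φ, so apparent-area ratio = sec²φ₁ / sec²φ₂ = cos²φ₂ / cos²φ₁.
cos²φ₂ / cos²φ₁ = 13.9  ⇒  cos φ₁ = cos 13.2° / √13.9 = 0.9736/3.728 = 0.2611.
φ₁ = arccos(0.2611) ≈ 74.9°.

74.9°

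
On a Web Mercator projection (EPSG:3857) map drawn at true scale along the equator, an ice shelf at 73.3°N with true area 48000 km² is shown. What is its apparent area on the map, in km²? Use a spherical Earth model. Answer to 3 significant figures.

Mercator is conformal, so the point scale is isotropic: h = k = sec φ = 1/cos φ.
Areal scale = k² = sec²φ = 1/cos²(73.3°) = 1/0.2874² = 12.11.
Apparent area = 48000 × 12.11 ≈ 581000 km².

581000 km²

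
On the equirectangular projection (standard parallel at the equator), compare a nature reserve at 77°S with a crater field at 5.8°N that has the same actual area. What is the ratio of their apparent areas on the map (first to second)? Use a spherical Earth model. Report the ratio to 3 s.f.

4.42

In the plate carrée (x = Rλ, y = Rφ), meridians are true-scale (h = 1) and parallels are stretched by k = sec φ.
Areal scale at 77°: h·k = 1.000 × 4.445 = 4.445.
Areal scale at 5.8°: h·k = 1.000 × 1.005 = 1.005.
Ratio = 4.445/1.005 ≈ 4.42.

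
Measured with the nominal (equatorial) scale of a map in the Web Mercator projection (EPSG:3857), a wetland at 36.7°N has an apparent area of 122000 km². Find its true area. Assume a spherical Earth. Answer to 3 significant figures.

78400 km²

The Mercator projection is conformal; its linear scale factor is the same in every direction and equals sec φ = 1/cos φ.
Areal scale = k² = sec²φ = 1/cos²(36.7°) = 1/0.8018² = 1.556.
True area = apparent / (areal scale) = 122000 / 1.556 ≈ 78400 km².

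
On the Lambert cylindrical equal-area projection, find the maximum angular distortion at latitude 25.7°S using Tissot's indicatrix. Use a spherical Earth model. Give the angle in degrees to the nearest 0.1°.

The Lambert cylindrical equal-area projection is the cylindrical equal-area projection with its standard parallel at the equator (φ₀ = 0). A cylindrical equal-area projection with standard parallel φ₀ has meridian scale h = cos φ / cos φ₀ and parallel scale k = cos φ₀ / cos φ (so areas are preserved, h·k = 1).
At 25.7°: h = 0.9011, k = 1.110; principal scales a = 1.110, b = 0.9011.
sin(ω/2) = (a − b)/(a + b) = 0.2087/2.011 = 0.1038, so ω = 2 arcsin(0.1038) ≈ 11.9°.

11.9°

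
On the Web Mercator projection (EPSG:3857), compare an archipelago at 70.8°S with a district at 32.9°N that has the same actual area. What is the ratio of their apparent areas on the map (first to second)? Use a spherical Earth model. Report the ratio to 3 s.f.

Mercator areal scale is sec²φ.
At 70.8°: sec²(70.8°) = 1/0.3289² = 9.246.
At 32.9°: sec²(32.9°) = 1/0.8396² = 1.419.
Ratio = 9.246/1.419 = cos²(32.9°)/cos²(70.8°) ≈ 6.52.

6.52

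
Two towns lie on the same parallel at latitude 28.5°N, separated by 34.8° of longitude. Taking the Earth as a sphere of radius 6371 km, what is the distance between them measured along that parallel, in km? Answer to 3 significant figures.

Arc length along a parallel = R cos φ · Δλ (with Δλ in radians).
= 6371 × cos 28.5° × (34.8° × π/180) = 6371 × 0.8788 × 0.6074 ≈ 3400 km.

3400 km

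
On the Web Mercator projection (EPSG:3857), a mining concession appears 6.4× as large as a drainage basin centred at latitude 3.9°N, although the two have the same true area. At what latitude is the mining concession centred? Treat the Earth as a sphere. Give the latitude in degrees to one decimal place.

For equal true areas on Mercator, apparent areas scale as sec²φ, so the ratio is cos²φ₂ / cos²φ₁.
cos²φ₂ / cos²φ₁ = 6.4  ⇒  cos φ₁ = cos 3.9° / √6.4 = 0.9977/2.530 = 0.3944.
φ₁ = arccos(0.3944) ≈ 66.8°.

66.8°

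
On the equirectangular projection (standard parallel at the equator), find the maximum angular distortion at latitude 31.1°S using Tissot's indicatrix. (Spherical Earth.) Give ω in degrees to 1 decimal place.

For the equirectangular projection with φ₀ = 0 (plate carrée), h = 1 along meridians and k = sec φ along parallels.
At 31.1°: h = 1.000, k = 1.168; principal scales a = 1.168, b = 1.000.
sin(ω/2) = (a − b)/(a + b) = 0.1679/2.168 = 0.07743, so ω = 2 arcsin(0.07743) ≈ 8.9°.

8.9°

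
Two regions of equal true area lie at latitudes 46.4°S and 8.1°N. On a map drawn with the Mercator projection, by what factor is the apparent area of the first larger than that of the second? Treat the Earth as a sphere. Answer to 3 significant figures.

Mercator areal scale is sec²φ.
At 46.4°: sec²(46.4°) = 1/0.6896² = 2.103.
At 8.1°: sec²(8.1°) = 1/0.9900² = 1.020.
Ratio = 2.103/1.020 = cos²(8.1°)/cos²(46.4°) ≈ 2.06.

2.06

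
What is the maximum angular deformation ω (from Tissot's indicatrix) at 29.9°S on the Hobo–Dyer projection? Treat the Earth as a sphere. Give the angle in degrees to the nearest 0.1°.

10.1°

Hobo–Dyer is a cylindrical equal-area projection with standard parallels at ±37.5°. Cylindrical equal-area (φ₀ = 37.5°): h = cos φ / cos 37.5° along meridians, k = cos 37.5° / cos φ along parallels; h·k = 1.
At 29.9°: h = 1.093, k = 0.9152; principal scales a = 1.093, b = 0.9152.
sin(ω/2) = (a − b)/(a + b) = 0.1775/2.008 = 0.08842, so ω = 2 arcsin(0.08842) ≈ 10.1°.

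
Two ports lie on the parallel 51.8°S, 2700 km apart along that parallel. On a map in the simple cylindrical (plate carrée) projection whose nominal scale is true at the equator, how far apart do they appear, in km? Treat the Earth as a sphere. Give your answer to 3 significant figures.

4370 km

For the equirectangular projection with φ₀ = 0 (plate carrée), h = 1 along meridians and k = sec φ along parallels.
Along the parallel, k = sec 51.8° = 1/0.6184 = 1.617.
Map distance = 2700 × 1.617 ≈ 4370 km.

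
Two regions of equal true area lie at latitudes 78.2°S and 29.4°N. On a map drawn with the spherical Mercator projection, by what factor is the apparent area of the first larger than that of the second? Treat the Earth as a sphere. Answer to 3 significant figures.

Mercator areal scale is sec²φ.
At 78.2°: sec²(78.2°) = 1/0.2045² = 23.91.
At 29.4°: sec²(29.4°) = 1/0.8712² = 1.317.
Ratio = 23.91/1.317 = cos²(29.4°)/cos²(78.2°) ≈ 18.2.

18.2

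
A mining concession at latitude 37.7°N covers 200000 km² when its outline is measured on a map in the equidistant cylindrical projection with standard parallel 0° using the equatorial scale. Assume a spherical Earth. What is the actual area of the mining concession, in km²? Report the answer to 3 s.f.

158000 km²

In the plate carrée (x = Rλ, y = Rφ), meridians are true-scale (h = 1) and parallels are stretched by k = sec φ.
Areal scale = h·k = 1 × sec φ; at 37.7°, h = 1.000, k = 1.264, so h·k = 1.264.
True area = apparent / (areal scale) = 200000 / 1.264 ≈ 158000 km².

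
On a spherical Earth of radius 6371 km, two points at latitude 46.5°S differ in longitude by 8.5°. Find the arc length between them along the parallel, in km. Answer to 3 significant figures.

Arc length along a parallel = R cos φ · Δλ (with Δλ in radians).
= 6371 × cos 46.5° × (8.5° × π/180) = 6371 × 0.6884 × 0.1484 ≈ 651 km.

651 km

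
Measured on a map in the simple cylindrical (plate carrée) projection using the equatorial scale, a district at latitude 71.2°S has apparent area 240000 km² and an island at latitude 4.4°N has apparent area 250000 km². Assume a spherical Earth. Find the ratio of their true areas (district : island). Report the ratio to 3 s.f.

Plate carrée has h = 1 and k = sec φ, giving areal scale sec φ; true area = (apparent area) · cos φ.
True area of district: 240000 × cos(71.2°) = 240000 × 0.3223 = 77340 km².
True area of island: 250000 × cos(4.4°) = 250000 × 0.9971 = 249300 km².
Ratio = 77340 / 249300 ≈ 0.310.

0.310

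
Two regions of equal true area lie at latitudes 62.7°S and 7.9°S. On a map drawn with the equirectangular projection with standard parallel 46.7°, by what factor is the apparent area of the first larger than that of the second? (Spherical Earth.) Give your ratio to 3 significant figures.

With standard parallel φ₀ = 46.7°, the equirectangular projection gives x = Rλ cos φ₀, y = Rφ, so h = 1 and k = cos 46.7° / cos φ.
Areal scale at 62.7°: h·k = 1.000 × 1.495 = 1.495.
Areal scale at 7.9°: h·k = 1.000 × 0.6924 = 0.6924.
Ratio = 1.495/0.6924 ≈ 2.16.

2.16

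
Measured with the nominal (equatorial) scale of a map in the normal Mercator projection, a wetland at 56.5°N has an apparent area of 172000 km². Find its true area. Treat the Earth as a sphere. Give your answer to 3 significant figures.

52400 km²

Mercator is conformal, so the point scale is isotropic: h = k = sec φ = 1/cos φ.
Areal scale = k² = sec²φ = 1/cos²(56.5°) = 1/0.5519² = 3.283.
True area = apparent / (areal scale) = 172000 / 3.283 ≈ 52400 km².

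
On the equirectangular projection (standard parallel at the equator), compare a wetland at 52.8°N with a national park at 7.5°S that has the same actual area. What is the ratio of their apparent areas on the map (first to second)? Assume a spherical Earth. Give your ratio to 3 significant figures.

For the equirectangular projection with φ₀ = 0 (plate carrée), h = 1 along meridians and k = sec φ along parallels.
Areal scale at 52.8°: h·k = 1.000 × 1.654 = 1.654.
Areal scale at 7.5°: h·k = 1.000 × 1.009 = 1.009.
Ratio = 1.654/1.009 ≈ 1.64.

1.64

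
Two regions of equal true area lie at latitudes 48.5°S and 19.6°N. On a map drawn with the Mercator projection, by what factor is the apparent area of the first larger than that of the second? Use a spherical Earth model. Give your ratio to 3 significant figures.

2.02

Mercator areal scale is sec²φ.
At 48.5°: sec²(48.5°) = 1/0.6626² = 2.278.
At 19.6°: sec²(19.6°) = 1/0.9421² = 1.127.
Ratio = 2.278/1.127 = cos²(19.6°)/cos²(48.5°) ≈ 2.02.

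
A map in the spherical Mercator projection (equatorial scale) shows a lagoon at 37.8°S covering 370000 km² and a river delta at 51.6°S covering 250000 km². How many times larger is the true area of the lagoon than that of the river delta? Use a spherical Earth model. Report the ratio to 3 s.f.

2.39

On Mercator the areal scale is sec²φ, so true area = apparent × cos²φ.
True area of lagoon: 370000 × cos²(37.8°) = 370000 × 0.6243 = 231000 km².
True area of river delta: 250000 × cos²(51.6°) = 250000 × 0.3858 = 96460 km².
Ratio = 231000 / 96460 ≈ 2.39.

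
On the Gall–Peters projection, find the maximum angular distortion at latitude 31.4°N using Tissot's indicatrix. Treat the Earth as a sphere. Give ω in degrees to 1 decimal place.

21.4°

The Gall–Peters projection is cylindrical equal-area with φ₀ = 45°. A cylindrical equal-area projection with standard parallel φ₀ has meridian scale h = cos φ / cos φ₀ and parallel scale k = cos φ₀ / cos φ (so areas are preserved, h·k = 1).
At 31.4°: h = 1.207, k = 0.8284; principal scales a = 1.207, b = 0.8284.
sin(ω/2) = (a − b)/(a + b) = 0.3787/2.036 = 0.1860, so ω = 2 arcsin(0.1860) ≈ 21.4°.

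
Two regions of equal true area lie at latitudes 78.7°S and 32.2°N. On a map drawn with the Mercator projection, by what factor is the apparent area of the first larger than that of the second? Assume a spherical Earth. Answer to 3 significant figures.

18.6

Mercator is conformal with k = sec φ, so areal scale = k² = sec²φ.
At 78.7°: sec²(78.7°) = 1/0.1959² = 26.05.
At 32.2°: sec²(32.2°) = 1/0.8462² = 1.397.
Ratio = 26.05/1.397 = cos²(32.2°)/cos²(78.7°) ≈ 18.6.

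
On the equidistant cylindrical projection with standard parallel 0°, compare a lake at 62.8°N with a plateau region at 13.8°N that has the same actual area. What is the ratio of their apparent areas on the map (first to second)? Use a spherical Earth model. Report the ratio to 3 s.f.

2.12

For the equirectangular projection with φ₀ = 0 (plate carrée), h = 1 along meridians and k = sec φ along parallels.
Areal scale at 62.8°: h·k = 1.000 × 2.188 = 2.188.
Areal scale at 13.8°: h·k = 1.000 × 1.030 = 1.030.
Ratio = 2.188/1.030 ≈ 2.12.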